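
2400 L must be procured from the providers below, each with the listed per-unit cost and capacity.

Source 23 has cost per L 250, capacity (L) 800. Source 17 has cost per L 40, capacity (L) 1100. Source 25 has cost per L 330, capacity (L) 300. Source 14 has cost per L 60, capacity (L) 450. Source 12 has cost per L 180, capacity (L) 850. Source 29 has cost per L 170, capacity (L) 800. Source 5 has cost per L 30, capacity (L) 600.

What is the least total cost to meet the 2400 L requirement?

131500

Cheapest first:
Source 5 (30): use full 600 → 1800 L to go.
Take 1100 from Source 17 at 40 → need 700 more.
Source 14 (60): use full 450 → 250 L to go.
Source 29 at 170: take 250 of its 800 → requirement met.
Source 12, Source 23, Source 25: unused.
Cost = 600×30 + 1100×40 + 450×60 + 250×170 = 131500.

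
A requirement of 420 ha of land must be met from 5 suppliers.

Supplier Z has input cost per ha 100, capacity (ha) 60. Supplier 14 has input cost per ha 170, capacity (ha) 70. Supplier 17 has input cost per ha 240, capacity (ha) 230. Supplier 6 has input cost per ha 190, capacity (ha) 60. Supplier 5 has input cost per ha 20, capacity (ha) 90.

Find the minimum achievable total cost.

Cheapest first:
Supplier 5 (20): use full 90 ; 330 ha to go.
Take 60 from Supplier Z at 100 ; need 270 more.
Supplier 14 at 170: take all 70 ha ; 200 still needed.
Supplier 6 (190): use full 60 ; 140 ha to go.
Supplier 17 at 240: take 140 of its 230 ; requirement met.
Cost = 90×20 + 60×100 + 70×170 + 60×190 + 140×240 = 64700.

64700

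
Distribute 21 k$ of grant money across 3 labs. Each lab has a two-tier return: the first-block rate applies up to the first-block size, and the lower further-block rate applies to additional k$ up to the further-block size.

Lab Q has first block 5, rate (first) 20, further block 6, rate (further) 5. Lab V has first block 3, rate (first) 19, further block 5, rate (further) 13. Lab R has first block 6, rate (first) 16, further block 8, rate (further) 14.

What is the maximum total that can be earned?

Order all 6 blocks by rate: Lab Q/tier1 20 > Lab V/tier1 19 > Lab R/tier1 16 > Lab R/tier2 14 > Lab V/tier2 13 > Lab Q/tier2 5.
Lab Q/tier1 (20): +5 ; 16 left.
Fill Lab V tier1 block (3 at 19) ; 13 left.
Fill Lab R tier1 block (6 at 16) ; 7 left.
Lab R tier2 at 14: only 7 left, fill 7.
Total = 20×5 + 19×3 + 16×6 + 14×7 = 351.

351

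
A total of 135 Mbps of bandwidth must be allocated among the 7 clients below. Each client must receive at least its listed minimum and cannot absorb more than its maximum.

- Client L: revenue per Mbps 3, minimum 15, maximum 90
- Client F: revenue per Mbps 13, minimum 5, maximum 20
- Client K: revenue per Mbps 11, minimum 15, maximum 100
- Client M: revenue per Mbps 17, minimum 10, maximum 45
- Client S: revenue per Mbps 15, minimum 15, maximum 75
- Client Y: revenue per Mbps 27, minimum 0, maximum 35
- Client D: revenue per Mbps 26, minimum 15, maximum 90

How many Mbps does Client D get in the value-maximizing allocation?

Meeting every minimum uses 15+5+15+10+15+0+15 = 75 Mbps, leaving 60.
Order the clients by revenue per Mbps: Client Y 27 > Client D 26 > Client M 17 > Client S 15 > Client F 13 > Client K 11 > Client L 3.
Client Y: +35 to 35 (cap) ; 25 left.
Client D has room for 75 more but only 25 remain, so it gets 40.

40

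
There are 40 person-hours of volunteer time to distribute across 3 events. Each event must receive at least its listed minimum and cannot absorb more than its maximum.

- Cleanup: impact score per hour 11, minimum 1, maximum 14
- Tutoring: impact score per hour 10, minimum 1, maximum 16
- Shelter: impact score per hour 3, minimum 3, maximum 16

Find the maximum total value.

Meeting every minimum uses 1+1+3 = 5 person-hours, leaving 35.
Highest impact score per hour first: Cleanup 11 > Tutoring 10 > Shelter 3.
Give Cleanup 13 more to hit its cap of 14 ; 22 left.
Tutoring takes 15 more to reach its cap of 16 ; 7 left.
Shelter: +7 (room for 13) → 10. Pool exhausted.
Total = 11×14 + 10×16 + 3×10 = 344.

344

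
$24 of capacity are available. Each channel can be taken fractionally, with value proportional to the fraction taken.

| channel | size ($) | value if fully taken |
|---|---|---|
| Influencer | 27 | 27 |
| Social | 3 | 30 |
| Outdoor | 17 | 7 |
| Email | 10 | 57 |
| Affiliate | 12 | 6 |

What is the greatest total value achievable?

98

Best value per unit of size first: Social 30/3≈10, Email 57/10≈5.7, Influencer 27/27≈1, Affiliate 6/12≈0.5, Outdoor 7/17≈0.412.
Social: take in full, 3 $ for value 30 ; 21 left.
All 10 $ of Email fit (value 57) ; 11 remain.
11 $ left: a 11/27 share of Influencer gives 27×11/27 = 11.
Total value = 98.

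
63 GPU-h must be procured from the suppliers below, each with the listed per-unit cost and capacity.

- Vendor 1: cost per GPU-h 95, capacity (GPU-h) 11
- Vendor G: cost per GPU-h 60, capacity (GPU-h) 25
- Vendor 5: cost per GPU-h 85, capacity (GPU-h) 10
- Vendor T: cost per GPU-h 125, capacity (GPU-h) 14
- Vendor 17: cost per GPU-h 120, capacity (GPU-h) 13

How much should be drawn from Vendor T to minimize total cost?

Use suppliers in increasing cost order.
Vendor G at 60: take all 25 GPU-h → 38 still needed.
Take 10 from Vendor 5 at 85 → need 28 more.
Vendor 1 (95): use full 11 → 17 GPU-h to go.
Take 13 from Vendor 17 at 120 → need 4 more.
Vendor T (125): take the remaining 4 → done.

4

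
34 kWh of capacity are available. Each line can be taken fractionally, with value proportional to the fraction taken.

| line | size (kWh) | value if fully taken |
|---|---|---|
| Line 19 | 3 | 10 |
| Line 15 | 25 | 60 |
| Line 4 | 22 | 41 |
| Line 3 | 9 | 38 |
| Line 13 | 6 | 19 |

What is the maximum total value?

105.4

Best value per unit of size first: Line 3 38/9≈4.22, Line 19 10/3≈3.33, Line 13 19/6≈3.17, Line 15 60/25≈2.4, Line 4 41/22≈1.86.
Take all of Line 3 (9 kWh, value 38) → 25 kWh left.
Line 19: take in full, 3 kWh for value 10 → 22 left.
Line 13: take in full, 6 kWh for value 19 → 16 left.
Only 16 kWh remain; take 16/25 of Line 15 for value 60×16/25 = 38.4.
Total value = 105.4.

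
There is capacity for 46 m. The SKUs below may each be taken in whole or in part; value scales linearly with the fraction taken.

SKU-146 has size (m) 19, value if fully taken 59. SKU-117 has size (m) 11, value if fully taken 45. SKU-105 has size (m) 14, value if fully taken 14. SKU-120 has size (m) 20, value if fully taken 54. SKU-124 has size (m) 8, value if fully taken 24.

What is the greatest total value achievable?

Rank by value-to-size ratio: SKU-117 45/11≈4.09, SKU-146 59/19≈3.11, SKU-124 24/8≈3, SKU-120 54/20≈2.7, SKU-105 14/14≈1.
SKU-117: take in full, 11 m for value 45 ; 35 left.
Take all of SKU-146 (19 m, value 59) ; 16 m left.
Take all of SKU-124 (8 m, value 24) ; 8 m left.
8 m left: a 8/20 share of SKU-120 gives 54×8/20 = 21.6.
Total value = 149.6.

149.6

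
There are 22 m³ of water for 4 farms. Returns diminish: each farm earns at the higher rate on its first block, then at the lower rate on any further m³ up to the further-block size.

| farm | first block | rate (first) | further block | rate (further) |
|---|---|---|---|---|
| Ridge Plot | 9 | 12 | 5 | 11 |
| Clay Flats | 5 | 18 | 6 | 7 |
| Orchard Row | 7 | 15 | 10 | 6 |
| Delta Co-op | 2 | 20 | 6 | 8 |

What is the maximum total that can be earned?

331

Treat each block as its own option and order by rate: Delta Co-op/T1 20 > Clay Flats/T1 18 > Orchard Row/T1 15 > Ridge Plot/T1 12 > Ridge Plot/T2 11 > Delta Co-op/T2 8 > Clay Flats/T2 7 > Orchard Row/T2 6.
Delta Co-op T1 at 20: fill all 2 — 20 left.
Fill Clay Flats T1 block (5 at 18) — 15 left.
Orchard Row/T1 (15): +7 — 8 left.
Ridge Plot T1 at 12: only 8 left, fill 8.
Total = 20×2 + 18×5 + 15×7 + 12×8 = 331.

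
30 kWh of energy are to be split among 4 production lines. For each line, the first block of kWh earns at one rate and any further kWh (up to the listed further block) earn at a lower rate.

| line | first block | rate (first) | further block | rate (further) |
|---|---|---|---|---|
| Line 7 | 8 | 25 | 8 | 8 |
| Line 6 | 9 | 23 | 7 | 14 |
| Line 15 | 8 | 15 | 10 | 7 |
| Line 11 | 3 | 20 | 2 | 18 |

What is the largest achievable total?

623

Treat each block as its own option and order by rate: Line 7/T1 25 > Line 6/T1 23 > Line 11/T1 20 > Line 11/T2 18 > Line 15/T1 15 > Line 6/T2 14 > Line 7/T2 8 > Line 15/T2 7.
Fill Line 7 T1 block (8 at 25) — 22 left.
Line 6 T1 at 23: fill all 9 — 13 left.
Fill Line 11 T1 block (3 at 20) — 10 left.
Line 11/T2 (18): +2 — 8 left.
Line 15 T1 at 15: fill all 8 — 0 left.
Total = 25×8 + 23×9 + 20×3 + 18×2 + 15×8 = 623.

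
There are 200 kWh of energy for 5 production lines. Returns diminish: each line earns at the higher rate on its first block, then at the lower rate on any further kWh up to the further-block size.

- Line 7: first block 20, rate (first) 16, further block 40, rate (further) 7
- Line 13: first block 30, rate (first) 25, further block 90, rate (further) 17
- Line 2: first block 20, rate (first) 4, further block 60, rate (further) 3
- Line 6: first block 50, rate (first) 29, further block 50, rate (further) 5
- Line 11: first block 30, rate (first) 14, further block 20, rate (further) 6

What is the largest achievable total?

Order all 10 blocks by rate: Line 6/tier1 29 > Line 13/tier1 25 > Line 13/tier2 17 > Line 7/tier1 16 > Line 11/tier1 14 > Line 7/tier2 7 > Line 11/tier2 6 > Line 6/tier2 5 > Line 2/tier1 4 > Line 2/tier2 3.
Line 6 tier1 at 29: fill all 50 → 150 left.
Fill Line 13 tier1 block (30 at 25) → 120 left.
Line 13 tier2 at 17: fill all 90 → 30 left.
Line 7/tier1 (16): +20 → 10 left.
Line 11 tier1 at 14: only 10 left, fill 10.
Total = 29×50 + 25×30 + 17×90 + 16×20 + 14×10 = 4190.

4190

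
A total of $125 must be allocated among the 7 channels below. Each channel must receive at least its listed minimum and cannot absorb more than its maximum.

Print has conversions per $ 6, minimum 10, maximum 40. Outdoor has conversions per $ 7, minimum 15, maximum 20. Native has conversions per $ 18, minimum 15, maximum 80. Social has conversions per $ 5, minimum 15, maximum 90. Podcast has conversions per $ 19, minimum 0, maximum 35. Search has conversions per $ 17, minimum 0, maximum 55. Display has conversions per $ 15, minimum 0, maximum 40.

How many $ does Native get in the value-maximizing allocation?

Meeting every minimum uses 10+15+15+15+0+0+0 = 55 $, leaving 70.
Highest conversions per $ first: Podcast 19 > Native 18 > Search 17 > Display 15 > Outdoor 7 > Print 6 > Social 5.
Podcast takes 35 more to reach its cap of 35 → 35 left.
Only 35 left; Native takes them to reach 50.

50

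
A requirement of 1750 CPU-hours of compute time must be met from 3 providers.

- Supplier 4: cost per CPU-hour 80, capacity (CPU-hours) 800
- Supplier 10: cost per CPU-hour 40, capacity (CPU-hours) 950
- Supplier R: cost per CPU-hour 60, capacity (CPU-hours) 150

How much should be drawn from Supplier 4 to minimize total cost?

Cheapest first:
Supplier 10 (40): use full 950 — 800 CPU-hours to go.
Take 150 from Supplier R at 60 — need 650 more.
Supplier 4 (80): take the remaining 650 — done.

650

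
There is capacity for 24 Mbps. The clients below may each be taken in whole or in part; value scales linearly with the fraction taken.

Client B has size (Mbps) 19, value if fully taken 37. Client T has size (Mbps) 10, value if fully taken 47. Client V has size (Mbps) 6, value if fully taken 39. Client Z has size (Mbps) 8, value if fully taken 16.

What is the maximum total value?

Sort by value density: Client V 39/6≈6.5, Client T 47/10≈4.7, Client Z 16/8≈2, Client B 37/19≈1.95.
Take all of Client V (6 Mbps, value 39) ; 18 Mbps left.
Take all of Client T (10 Mbps, value 47) ; 8 Mbps left.
Client Z: take in full, 8 Mbps for value 16 ; 0 left.
Total value = 102.

102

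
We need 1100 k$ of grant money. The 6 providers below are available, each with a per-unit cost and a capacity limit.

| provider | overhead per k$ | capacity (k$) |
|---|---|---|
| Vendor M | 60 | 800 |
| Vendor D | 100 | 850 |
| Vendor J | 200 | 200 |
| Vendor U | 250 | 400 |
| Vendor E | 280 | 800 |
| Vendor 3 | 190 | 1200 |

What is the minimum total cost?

78000

Cheapest first:
Vendor M at 60: take all 800 k$ → 300 still needed.
Vendor D at 100: take 300 of its 850 → requirement met.
Vendor 3, Vendor J, Vendor U, Vendor E: unused.
Cost = 800×60 + 300×100 = 78000.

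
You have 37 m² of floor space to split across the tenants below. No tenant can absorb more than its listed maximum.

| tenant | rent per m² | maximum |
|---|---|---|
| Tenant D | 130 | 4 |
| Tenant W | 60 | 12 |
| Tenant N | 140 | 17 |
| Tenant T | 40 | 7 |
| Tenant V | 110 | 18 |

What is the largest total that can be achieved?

Highest rent per m² first: Tenant N 140 > Tenant D 130 > Tenant V 110 > Tenant W 60 > Tenant T 40.
Tenant N: +17 to 17 (cap) — 20 left.
Tenant D: +4 to 4 (cap) — 16 left.
Only 16 left; Tenant V takes them to reach 16.
Total = 130×4 + 140×17 + 110×16 = 4660.

4660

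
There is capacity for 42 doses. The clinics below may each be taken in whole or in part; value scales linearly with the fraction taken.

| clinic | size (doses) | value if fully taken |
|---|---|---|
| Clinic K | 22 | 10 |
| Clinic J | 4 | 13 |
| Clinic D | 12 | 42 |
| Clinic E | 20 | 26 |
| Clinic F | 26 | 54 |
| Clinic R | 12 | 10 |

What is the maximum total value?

Best value per unit of size first: Clinic D 42/12≈3.5, Clinic J 13/4≈3.25, Clinic F 54/26≈2.08, Clinic E 26/20≈1.3, Clinic R 10/12≈0.833, Clinic K 10/22≈0.455.
All 12 doses of Clinic D fit (value 42) → 30 remain.
All 4 doses of Clinic J fit (value 13) → 26 remain.
Take all of Clinic F (26 doses, value 54) → 0 doses left.
Total value = 109.

109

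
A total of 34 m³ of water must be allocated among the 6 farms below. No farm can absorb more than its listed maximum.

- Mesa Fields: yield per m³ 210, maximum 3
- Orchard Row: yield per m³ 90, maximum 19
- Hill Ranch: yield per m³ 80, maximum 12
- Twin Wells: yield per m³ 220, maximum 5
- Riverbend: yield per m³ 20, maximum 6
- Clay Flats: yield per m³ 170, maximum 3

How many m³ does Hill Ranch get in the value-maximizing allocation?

Rank by yield per m³: Twin Wells 220 > Mesa Fields 210 > Clay Flats 170 > Orchard Row 90 > Hill Ranch 80 > Riverbend 20.
Give Twin Wells 5 to hit its cap of 5 → 29 left.
Mesa Fields: +3 to 3 (cap) → 26 left.
Clay Flats: +3 to 3 (cap) → 23 left.
Give Orchard Row 19 to hit its cap of 19 → 4 left.
Hill Ranch: +4 (room for 12) → 4. Pool exhausted.

4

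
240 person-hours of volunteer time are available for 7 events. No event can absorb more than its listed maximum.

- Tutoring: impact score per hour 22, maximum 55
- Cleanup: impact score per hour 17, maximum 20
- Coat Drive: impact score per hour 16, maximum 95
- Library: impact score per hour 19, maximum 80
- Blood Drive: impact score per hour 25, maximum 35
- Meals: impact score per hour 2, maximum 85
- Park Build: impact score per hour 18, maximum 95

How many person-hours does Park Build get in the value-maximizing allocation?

70

Order the events by impact score per hour: Blood Drive 25 > Tutoring 22 > Library 19 > Park Build 18 > Cleanup 17 > Coat Drive 16 > Meals 2.
Give Blood Drive 35 to hit its cap of 35 ; 205 left.
Tutoring: +55 to 55 (cap) ; 150 left.
Library takes 80 to reach its cap of 80 ; 70 left.
Only 70 left; Park Build takes them to reach 70.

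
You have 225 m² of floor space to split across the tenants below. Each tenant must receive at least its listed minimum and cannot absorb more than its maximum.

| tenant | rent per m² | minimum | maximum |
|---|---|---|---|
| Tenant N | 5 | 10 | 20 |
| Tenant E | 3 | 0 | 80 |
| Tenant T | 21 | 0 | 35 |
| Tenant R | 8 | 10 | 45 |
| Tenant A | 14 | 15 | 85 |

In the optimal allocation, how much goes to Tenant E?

Meeting every minimum uses 10+0+0+10+15 = 35 m², leaving 190.
Highest rent per m² first: Tenant T 21 > Tenant A 14 > Tenant R 8 > Tenant N 5 > Tenant E 3.
Give Tenant T 35 more to hit its cap of 35 → 155 left.
Tenant A takes 70 more to reach its cap of 85 → 85 left.
Give Tenant R 35 more to hit its cap of 45 → 50 left.
Tenant N takes 10 more to reach its cap of 20 → 40 left.
Tenant E has room for 80 more but only 40 remain, so it gets 40.

40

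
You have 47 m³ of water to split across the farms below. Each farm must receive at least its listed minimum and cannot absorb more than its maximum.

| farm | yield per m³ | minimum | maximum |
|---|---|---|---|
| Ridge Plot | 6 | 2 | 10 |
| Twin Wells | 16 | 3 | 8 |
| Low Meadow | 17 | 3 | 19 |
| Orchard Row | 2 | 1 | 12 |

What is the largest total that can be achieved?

Meeting every minimum uses 2+3+3+1 = 9 m³, leaving 38.
Highest yield per m³ first: Low Meadow 17 > Twin Wells 16 > Ridge Plot 6 > Orchard Row 2.
Low Meadow: +16 to 19 (cap) ; 22 left.
Twin Wells: +5 to 8 (cap) ; 17 left.
Ridge Plot takes 8 more to reach its cap of 10 ; 9 left.
Orchard Row: +9 (room for 11) → 10. Pool exhausted.
Total = 6×10 + 16×8 + 17×19 + 2×10 = 531.

531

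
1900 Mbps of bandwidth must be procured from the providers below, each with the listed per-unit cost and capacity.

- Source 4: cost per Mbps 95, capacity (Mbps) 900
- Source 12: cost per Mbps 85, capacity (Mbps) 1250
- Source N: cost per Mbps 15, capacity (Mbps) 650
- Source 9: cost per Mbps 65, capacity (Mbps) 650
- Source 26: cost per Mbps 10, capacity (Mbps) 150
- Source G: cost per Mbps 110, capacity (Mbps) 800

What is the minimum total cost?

91750

Fill from the cheapest provider first.
Take 150 from Source 26 at 10 — need 1750 more.
Source N (15): use full 650 — 1100 Mbps to go.
Take 650 from Source 9 at 65 — need 450 more.
Source 12 (85): take the remaining 450 — done.
Source 4, Source G: unused.
Cost = 150×10 + 650×15 + 650×65 + 450×85 = 91750.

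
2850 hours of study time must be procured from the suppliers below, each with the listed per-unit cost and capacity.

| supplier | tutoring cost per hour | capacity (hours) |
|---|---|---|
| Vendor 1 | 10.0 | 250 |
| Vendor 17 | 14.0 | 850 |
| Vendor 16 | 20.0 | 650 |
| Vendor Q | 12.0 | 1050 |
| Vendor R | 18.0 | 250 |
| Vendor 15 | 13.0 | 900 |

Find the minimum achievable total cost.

Fill from the cheapest supplier first.
Take 250 from Vendor 1 at 10.0 — need 2600 more.
Vendor Q at 12.0: take all 1050 hours — 1550 still needed.
Vendor 15 (13.0): use full 900 — 650 hours to go.
Take 650 from Vendor 17 at 14.0 to finish.
Vendor R, Vendor 16: unused.
Cost = 250×10.0 + 1050×12.0 + 900×13.0 + 650×14.0 = 35900.

35900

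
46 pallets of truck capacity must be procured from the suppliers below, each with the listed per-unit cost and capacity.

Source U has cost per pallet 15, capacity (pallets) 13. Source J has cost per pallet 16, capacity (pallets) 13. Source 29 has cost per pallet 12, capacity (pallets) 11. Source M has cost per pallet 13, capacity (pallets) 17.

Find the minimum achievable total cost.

Use suppliers in increasing cost order.
Source 29 at 12: take all 11 pallets → 35 still needed.
Source M at 13: take all 17 pallets → 18 still needed.
Source U (15): use full 13 → 5 pallets to go.
Source J (16): take the remaining 5 → done.
Cost = 11×12 + 17×13 + 13×15 + 5×16 = 628.

628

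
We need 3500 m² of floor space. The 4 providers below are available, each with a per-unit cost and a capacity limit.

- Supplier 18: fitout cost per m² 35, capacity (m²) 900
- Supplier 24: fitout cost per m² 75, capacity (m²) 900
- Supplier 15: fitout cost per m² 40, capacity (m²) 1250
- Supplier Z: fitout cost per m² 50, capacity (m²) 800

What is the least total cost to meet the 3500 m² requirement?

Cheapest first:
Supplier 18 (35): use full 900 ; 2600 m² to go.
Take 1250 from Supplier 15 at 40 ; need 1350 more.
Supplier Z at 50: take all 800 m² ; 550 still needed.
Supplier 24 at 75: take 550 of its 900 ; requirement met.
Cost = 900×35 + 1250×40 + 800×50 + 550×75 = 162750.

162750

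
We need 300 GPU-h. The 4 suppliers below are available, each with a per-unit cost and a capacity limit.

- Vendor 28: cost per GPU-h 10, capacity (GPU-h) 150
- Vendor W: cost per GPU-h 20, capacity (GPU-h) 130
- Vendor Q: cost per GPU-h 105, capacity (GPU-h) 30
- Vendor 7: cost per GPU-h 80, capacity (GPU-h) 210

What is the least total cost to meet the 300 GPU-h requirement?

5700

Use suppliers in increasing cost order.
Vendor 28 at 10: take all 150 GPU-h → 150 still needed.
Vendor W (20): use full 130 → 20 GPU-h to go.
Vendor 7 at 80: take 20 of its 210 → requirement met.
Vendor Q: unused.
Cost = 150×10 + 130×20 + 20×80 = 5700.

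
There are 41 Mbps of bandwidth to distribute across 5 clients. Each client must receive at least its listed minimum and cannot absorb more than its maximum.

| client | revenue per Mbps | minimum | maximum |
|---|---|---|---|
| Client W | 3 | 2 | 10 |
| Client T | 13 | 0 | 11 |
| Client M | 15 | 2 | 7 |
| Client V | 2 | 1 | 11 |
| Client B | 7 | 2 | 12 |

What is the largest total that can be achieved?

364

Meeting every minimum uses 2+0+2+1+2 = 7 Mbps, leaving 34.
Highest revenue per Mbps first: Client M 15 > Client T 13 > Client B 7 > Client W 3 > Client V 2.
Client M: +5 to 7 (cap) — 29 left.
Client T: +11 to 11 (cap) — 18 left.
Client B takes 10 more to reach its cap of 12 — 8 left.
Client W: +8 to 10 (cap) — 0 left.
Total = 3×10 + 13×11 + 15×7 + 2×1 + 7×12 = 364.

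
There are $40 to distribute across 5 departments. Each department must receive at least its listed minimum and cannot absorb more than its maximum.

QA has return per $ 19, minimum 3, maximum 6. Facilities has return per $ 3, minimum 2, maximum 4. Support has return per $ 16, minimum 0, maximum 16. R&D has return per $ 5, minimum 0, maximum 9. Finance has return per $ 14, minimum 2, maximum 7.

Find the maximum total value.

519

Meeting every minimum uses 3+2+0+0+2 = 7 $, leaving 33.
Rank by return per $: QA 19 > Support 16 > Finance 14 > R&D 5 > Facilities 3.
Give QA 3 more to hit its cap of 6 ; 30 left.
Support takes 16 more to reach its cap of 16 ; 14 left.
Finance: +5 to 7 (cap) ; 9 left.
R&D takes 9 more to reach its cap of 9 ; 0 left.
Total = 19×6 + 3×2 + 16×16 + 5×9 + 14×7 = 519.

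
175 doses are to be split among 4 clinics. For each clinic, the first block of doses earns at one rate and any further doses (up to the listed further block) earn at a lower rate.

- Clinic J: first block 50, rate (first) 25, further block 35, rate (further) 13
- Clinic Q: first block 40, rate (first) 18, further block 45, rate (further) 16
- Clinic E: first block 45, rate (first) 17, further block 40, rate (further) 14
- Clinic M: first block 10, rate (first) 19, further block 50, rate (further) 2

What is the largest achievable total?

3405

Treat each block as its own option and order by rate: Clinic J/tier1 25 > Clinic M/tier1 19 > Clinic Q/tier1 18 > Clinic E/tier1 17 > Clinic Q/tier2 16 > Clinic E/tier2 14 > Clinic J/tier2 13 > Clinic M/tier2 2.
Fill Clinic J tier1 block (50 at 25) → 125 left.
Clinic M/tier1 (19): +10 → 115 left.
Clinic Q/tier1 (18): +40 → 75 left.
Clinic E tier1 at 17: fill all 45 → 30 left.
Clinic Q tier2 at 16: only 30 left, fill 30.
Total = 25×50 + 19×10 + 18×40 + 17×45 + 16×30 = 3405.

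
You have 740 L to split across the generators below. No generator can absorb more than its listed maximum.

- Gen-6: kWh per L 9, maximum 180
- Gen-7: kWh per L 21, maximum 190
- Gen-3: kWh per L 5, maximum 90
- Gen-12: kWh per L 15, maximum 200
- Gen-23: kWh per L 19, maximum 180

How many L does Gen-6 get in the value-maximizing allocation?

170

Rank by kWh per L: Gen-7 21 > Gen-23 19 > Gen-12 15 > Gen-6 9 > Gen-3 5.
Gen-7: +190 to 190 (cap) → 550 left.
Give Gen-23 180 to hit its cap of 180 → 370 left.
Give Gen-12 200 to hit its cap of 200 → 170 left.
Gen-6: +170 (room for 180) → 170. Pool exhausted.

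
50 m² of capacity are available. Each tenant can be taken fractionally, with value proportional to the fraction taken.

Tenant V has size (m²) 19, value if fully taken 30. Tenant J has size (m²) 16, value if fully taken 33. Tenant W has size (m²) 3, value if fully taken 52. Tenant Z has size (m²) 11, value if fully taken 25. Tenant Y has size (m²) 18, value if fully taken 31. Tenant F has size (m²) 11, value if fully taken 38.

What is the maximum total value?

163.5

Rank by value-to-size ratio: Tenant W 52/3≈17.3, Tenant F 38/11≈3.45, Tenant Z 25/11≈2.27, Tenant J 33/16≈2.06, Tenant Y 31/18≈1.72, Tenant V 30/19≈1.58.
All 3 m² of Tenant W fit (value 52) → 47 remain.
All 11 m² of Tenant F fit (value 38) → 36 remain.
All 11 m² of Tenant Z fit (value 25) → 25 remain.
Tenant J: take in full, 16 m² for value 33 → 9 left.
9 m² left: a 9/18 share of Tenant Y gives 31×9/18 = 15.5.
Total value = 163.5.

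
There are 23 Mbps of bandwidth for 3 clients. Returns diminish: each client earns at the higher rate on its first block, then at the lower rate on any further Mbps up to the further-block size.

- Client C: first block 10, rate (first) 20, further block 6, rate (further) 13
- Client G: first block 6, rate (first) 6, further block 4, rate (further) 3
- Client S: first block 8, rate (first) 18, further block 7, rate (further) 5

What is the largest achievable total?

409

Order all 6 blocks by rate: Client C/first 20 > Client S/first 18 > Client C/second 13 > Client G/first 6 > Client S/second 5 > Client G/second 3.
Fill Client C first block (10 at 20) ; 13 left.
Fill Client S first block (8 at 18) ; 5 left.
5 remain; put them into Client C second at 13.
Total = 20×10 + 18×8 + 13×5 = 409.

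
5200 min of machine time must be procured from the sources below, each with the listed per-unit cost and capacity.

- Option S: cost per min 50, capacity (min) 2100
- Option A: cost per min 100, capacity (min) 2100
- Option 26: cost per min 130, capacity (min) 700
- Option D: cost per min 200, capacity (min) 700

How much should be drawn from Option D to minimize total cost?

Fill from the cheapest source first.
Option S (50): use full 2100 → 3100 min to go.
Option A at 100: take all 2100 min → 1000 still needed.
Option 26 (130): use full 700 → 300 min to go.
Option D (200): take the remaining 300 → done.

300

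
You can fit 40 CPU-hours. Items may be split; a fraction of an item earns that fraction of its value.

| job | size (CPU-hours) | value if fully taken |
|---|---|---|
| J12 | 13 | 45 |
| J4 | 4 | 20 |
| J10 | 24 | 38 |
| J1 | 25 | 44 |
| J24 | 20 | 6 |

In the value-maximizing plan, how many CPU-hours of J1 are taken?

Sort by value density: J4 20/4≈5, J12 45/13≈3.46, J1 44/25≈1.76, J10 38/24≈1.58, J24 6/20≈0.3.
J4: take in full, 4 CPU-hours for value 20 ; 36 left.
All 13 CPU-hours of J12 fit (value 45) ; 23 remain.
23 CPU-hours left: a 23/25 share of J1 gives 44×23/25 = 40.48.

23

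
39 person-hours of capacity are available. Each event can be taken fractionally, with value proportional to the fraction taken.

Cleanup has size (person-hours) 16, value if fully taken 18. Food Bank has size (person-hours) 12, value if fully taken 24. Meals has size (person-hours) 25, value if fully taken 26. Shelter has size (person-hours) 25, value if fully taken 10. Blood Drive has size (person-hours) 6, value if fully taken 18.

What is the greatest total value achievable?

Sort by value density: Blood Drive 18/6≈3, Food Bank 24/12≈2, Cleanup 18/16≈1.12, Meals 26/25≈1.04, Shelter 10/25≈0.4.
Blood Drive: take in full, 6 person-hours for value 18 → 33 left.
Take all of Food Bank (12 person-hours, value 24) → 21 person-hours left.
Cleanup: take in full, 16 person-hours for value 18 → 5 left.
Fill the last 5 person-hours with part of Meals: 5/25 of it earns 5.2.
Total value = 65.2.

65.2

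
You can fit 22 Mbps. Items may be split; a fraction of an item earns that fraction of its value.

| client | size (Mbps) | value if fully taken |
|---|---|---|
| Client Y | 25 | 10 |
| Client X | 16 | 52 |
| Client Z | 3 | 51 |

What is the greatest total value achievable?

104.2

Rank by value-to-size ratio: Client Z 51/3≈17, Client X 52/16≈3.25, Client Y 10/25≈0.4.
All 3 Mbps of Client Z fit (value 51) — 19 remain.
All 16 Mbps of Client X fit (value 52) — 3 remain.
3 Mbps left: a 3/25 share of Client Y gives 10×3/25 = 1.2.
Total value = 104.2.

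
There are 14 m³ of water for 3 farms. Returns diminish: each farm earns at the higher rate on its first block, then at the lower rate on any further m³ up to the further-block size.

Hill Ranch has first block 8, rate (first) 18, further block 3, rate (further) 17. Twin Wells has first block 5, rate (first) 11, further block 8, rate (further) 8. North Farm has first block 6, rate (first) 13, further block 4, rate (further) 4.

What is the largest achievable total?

234

Treat each block as its own option and order by rate: Hill Ranch/T1 18 > Hill Ranch/T2 17 > North Farm/T1 13 > Twin Wells/T1 11 > Twin Wells/T2 8 > North Farm/T2 4.
Fill Hill Ranch T1 block (8 at 18) ; 6 left.
Fill Hill Ranch T2 block (3 at 17) ; 3 left.
North Farm T1 at 13: only 3 left, fill 3.
Total = 18×8 + 17×3 + 13×3 = 234.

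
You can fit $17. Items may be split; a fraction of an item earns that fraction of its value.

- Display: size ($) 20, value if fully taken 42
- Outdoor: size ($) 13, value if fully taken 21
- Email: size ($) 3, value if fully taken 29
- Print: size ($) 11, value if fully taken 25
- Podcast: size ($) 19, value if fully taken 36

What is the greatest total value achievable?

60.3

Sort by value density: Email 29/3≈9.67, Print 25/11≈2.27, Display 42/20≈2.1, Podcast 36/19≈1.89, Outdoor 21/13≈1.62.
Email: take in full, 3 $ for value 29 ; 14 left.
All 11 $ of Print fit (value 25) ; 3 remain.
Fill the last 3 $ with part of Display: 3/20 of it earns 6.3.
Total value = 60.3.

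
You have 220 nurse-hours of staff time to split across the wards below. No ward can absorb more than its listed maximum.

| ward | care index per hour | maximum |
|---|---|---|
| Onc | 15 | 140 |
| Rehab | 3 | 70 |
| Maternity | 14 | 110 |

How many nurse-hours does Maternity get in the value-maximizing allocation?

80

Highest care index per hour first: Onc 15 > Maternity 14 > Rehab 3.
Give Onc 140 to hit its cap of 140 → 80 left.
Only 80 left; Maternity takes them to reach 80.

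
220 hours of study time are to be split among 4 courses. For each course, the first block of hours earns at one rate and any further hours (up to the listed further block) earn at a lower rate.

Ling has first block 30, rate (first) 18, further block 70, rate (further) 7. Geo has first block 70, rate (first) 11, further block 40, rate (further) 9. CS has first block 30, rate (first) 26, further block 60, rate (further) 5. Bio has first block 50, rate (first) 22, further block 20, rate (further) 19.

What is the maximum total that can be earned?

Order all 8 blocks by rate: CS/first 26 > Bio/first 22 > Bio/second 19 > Ling/first 18 > Geo/first 11 > Geo/second 9 > Ling/second 7 > CS/second 5.
CS first at 26: fill all 30 ; 190 left.
Bio first at 22: fill all 50 ; 140 left.
Fill Bio second block (20 at 19) ; 120 left.
Ling/first (18): +30 ; 90 left.
Geo first at 11: fill all 70 ; 20 left.
Geo second at 9: only 20 left, fill 20.
Total = 26×30 + 22×50 + 19×20 + 18×30 + 11×70 + 9×20 = 3750.

3750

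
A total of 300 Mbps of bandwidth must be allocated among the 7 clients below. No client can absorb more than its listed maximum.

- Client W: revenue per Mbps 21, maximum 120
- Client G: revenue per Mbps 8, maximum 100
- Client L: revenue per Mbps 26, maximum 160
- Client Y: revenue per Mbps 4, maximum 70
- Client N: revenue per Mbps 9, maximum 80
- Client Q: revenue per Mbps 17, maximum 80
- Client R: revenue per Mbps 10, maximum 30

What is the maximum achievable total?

Rank by revenue per Mbps: Client L 26 > Client W 21 > Client Q 17 > Client R 10 > Client N 9 > Client G 8 > Client Y 4.
Give Client L 160 to hit its cap of 160 — 140 left.
Client W: +120 to 120 (cap) — 20 left.
Client Q: +20 (room for 80) → 20. Pool exhausted.
Total = 21×120 + 26×160 + 17×20 = 7020.

7020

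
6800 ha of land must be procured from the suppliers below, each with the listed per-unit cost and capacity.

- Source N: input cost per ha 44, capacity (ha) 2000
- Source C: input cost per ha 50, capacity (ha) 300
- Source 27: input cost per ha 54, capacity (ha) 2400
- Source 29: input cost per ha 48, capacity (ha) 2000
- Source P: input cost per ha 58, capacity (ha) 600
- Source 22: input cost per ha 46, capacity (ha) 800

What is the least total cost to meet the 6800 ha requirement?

327600

Cheapest first:
Source N (44): use full 2000 ; 4800 ha to go.
Take 800 from Source 22 at 46 ; need 4000 more.
Source 29 (48): use full 2000 ; 2000 ha to go.
Source C at 50: take all 300 ha ; 1700 still needed.
Source 27 at 54: take 1700 of its 2400 ; requirement met.
Source P: unused.
Cost = 2000×44 + 800×46 + 2000×48 + 300×50 + 1700×54 = 327600.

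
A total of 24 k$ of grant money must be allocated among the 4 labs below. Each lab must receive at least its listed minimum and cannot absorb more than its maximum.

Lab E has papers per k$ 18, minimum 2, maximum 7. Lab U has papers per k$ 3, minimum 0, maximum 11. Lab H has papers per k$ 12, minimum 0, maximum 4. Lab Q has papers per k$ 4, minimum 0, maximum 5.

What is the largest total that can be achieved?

218

Meeting every minimum uses 2+0+0+0 = 2 k$, leaving 22.
Rank by papers per k$: Lab E 18 > Lab H 12 > Lab Q 4 > Lab U 3.
Lab E: +5 to 7 (cap) → 17 left.
Give Lab H 4 more to hit its cap of 4 → 13 left.
Lab Q takes 5 more to reach its cap of 5 → 8 left.
Only 8 left; Lab U takes them to reach 8.
Total = 18×7 + 3×8 + 12×4 + 4×5 = 218.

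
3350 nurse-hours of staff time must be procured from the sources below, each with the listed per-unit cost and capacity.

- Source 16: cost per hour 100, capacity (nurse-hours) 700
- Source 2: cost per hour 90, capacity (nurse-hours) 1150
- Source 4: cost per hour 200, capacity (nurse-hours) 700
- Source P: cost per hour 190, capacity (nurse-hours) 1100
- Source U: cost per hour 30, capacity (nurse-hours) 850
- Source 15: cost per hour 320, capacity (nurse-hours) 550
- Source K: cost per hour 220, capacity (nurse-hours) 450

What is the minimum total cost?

Cheapest first:
Take 850 from Source U at 30 — need 2500 more.
Source 2 (90): use full 1150 — 1350 nurse-hours to go.
Source 16 (100): use full 700 — 650 nurse-hours to go.
Source P (190): take the remaining 650 — done.
Source 4, Source K, Source 15: unused.
Cost = 850×30 + 1150×90 + 700×100 + 650×190 = 322500.

322500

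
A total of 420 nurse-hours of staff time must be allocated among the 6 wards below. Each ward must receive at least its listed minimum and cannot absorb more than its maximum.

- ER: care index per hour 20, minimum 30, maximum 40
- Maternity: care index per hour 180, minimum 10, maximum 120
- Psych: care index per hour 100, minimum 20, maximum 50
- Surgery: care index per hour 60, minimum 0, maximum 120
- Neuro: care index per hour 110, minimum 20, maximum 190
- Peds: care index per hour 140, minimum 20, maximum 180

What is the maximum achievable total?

57100

Meeting every minimum uses 30+10+20+0+20+20 = 100 nurse-hours, leaving 320.
Highest care index per hour first: Maternity 180 > Peds 140 > Neuro 110 > Psych 100 > Surgery 60 > ER 20.
Maternity takes 110 more to reach its cap of 120 → 210 left.
Peds takes 160 more to reach its cap of 180 → 50 left.
Only 50 left; Neuro takes them to reach 70.
Total = 20×30 + 180×120 + 100×20 + 110×70 + 140×180 = 57100.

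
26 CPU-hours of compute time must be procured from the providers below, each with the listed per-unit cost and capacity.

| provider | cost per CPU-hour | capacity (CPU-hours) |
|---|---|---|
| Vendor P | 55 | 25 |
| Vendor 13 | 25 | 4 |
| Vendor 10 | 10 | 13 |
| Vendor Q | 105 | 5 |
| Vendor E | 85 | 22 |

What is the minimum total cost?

725

Fill from the cheapest provider first.
Take 13 from Vendor 10 at 10 → need 13 more.
Take 4 from Vendor 13 at 25 → need 9 more.
Vendor P (55): take the remaining 9 → done.
Vendor E, Vendor Q: unused.
Cost = 13×10 + 4×25 + 9×55 = 725.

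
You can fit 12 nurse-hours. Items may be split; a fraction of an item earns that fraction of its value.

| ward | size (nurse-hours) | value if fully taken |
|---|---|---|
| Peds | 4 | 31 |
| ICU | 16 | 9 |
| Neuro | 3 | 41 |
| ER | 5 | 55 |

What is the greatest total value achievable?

Rank by value-to-size ratio: Neuro 41/3≈13.7, ER 55/5≈11, Peds 31/4≈7.75, ICU 9/16≈0.562.
Take all of Neuro (3 nurse-hours, value 41) — 9 nurse-hours left.
ER: take in full, 5 nurse-hours for value 55 — 4 left.
All 4 nurse-hours of Peds fit (value 31) — 0 remain.
Total value = 127.

127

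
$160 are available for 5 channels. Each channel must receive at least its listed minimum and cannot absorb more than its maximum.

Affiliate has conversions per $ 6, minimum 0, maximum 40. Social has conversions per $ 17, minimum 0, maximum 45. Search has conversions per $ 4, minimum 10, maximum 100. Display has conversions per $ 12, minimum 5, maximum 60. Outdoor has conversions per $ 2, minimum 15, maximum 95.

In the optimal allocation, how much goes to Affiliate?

Meeting every minimum uses 0+0+10+5+15 = 30 $, leaving 130.
Highest conversions per $ first: Social 17 > Display 12 > Affiliate 6 > Search 4 > Outdoor 2.
Give Social 45 more to hit its cap of 45 — 85 left.
Display: +55 to 60 (cap) — 30 left.
Only 30 left; Affiliate takes them to reach 30.

30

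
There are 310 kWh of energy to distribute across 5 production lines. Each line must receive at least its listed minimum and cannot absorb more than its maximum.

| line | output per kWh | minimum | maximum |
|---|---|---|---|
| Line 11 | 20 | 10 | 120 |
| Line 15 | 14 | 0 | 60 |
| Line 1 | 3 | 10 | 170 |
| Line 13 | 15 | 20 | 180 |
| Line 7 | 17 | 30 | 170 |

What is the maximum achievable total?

Meeting every minimum uses 10+0+10+20+30 = 70 kWh, leaving 240.
Highest output per kWh first: Line 11 20 > Line 7 17 > Line 13 15 > Line 15 14 > Line 1 3.
Line 11 takes 110 more to reach its cap of 120 — 130 left.
Line 7: +130 (room for 140) → 160. Pool exhausted.
Total = 20×120 + 3×10 + 15×20 + 17×160 = 5450.

5450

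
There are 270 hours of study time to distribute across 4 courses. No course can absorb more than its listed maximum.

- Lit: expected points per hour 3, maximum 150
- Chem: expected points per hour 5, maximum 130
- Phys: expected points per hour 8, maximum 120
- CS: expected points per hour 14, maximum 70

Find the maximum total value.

Order the courses by expected points per hour: CS 14 > Phys 8 > Chem 5 > Lit 3.
CS: +70 to 70 (cap) ; 200 left.
Phys: +120 to 120 (cap) ; 80 left.
Only 80 left; Chem takes them to reach 80.
Total = 5×80 + 8×120 + 14×70 = 2340.

2340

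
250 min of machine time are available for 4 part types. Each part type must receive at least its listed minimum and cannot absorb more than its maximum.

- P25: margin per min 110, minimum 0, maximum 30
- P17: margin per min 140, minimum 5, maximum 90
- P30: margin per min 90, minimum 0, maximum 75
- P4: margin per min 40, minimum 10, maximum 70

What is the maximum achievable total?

Meeting every minimum uses 0+5+0+10 = 15 min, leaving 235.
Highest margin per min first: P17 140 > P25 110 > P30 90 > P4 40.
P17 takes 85 more to reach its cap of 90 → 150 left.
P25: +30 to 30 (cap) → 120 left.
P30 takes 75 more to reach its cap of 75 → 45 left.
P4 has room for 60 more but only 45 remain, so it gets 55.
Total = 110×30 + 140×90 + 90×75 + 40×55 = 24850.

24850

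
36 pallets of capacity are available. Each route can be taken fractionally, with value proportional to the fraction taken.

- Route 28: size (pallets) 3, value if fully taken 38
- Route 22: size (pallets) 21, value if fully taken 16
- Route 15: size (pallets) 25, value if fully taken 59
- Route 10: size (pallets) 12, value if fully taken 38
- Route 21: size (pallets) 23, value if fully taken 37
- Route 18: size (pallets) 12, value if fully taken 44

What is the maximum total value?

Sort by value density: Route 28 38/3≈12.7, Route 18 44/12≈3.67, Route 10 38/12≈3.17, Route 15 59/25≈2.36, Route 21 37/23≈1.61, Route 22 16/21≈0.762.
Route 28: take in full, 3 pallets for value 38 ; 33 left.
Route 18: take in full, 12 pallets for value 44 ; 21 left.
All 12 pallets of Route 10 fit (value 38) ; 9 remain.
Fill the last 9 pallets with part of Route 15: 9/25 of it earns 21.24.
Total value = 141.24.

141.24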